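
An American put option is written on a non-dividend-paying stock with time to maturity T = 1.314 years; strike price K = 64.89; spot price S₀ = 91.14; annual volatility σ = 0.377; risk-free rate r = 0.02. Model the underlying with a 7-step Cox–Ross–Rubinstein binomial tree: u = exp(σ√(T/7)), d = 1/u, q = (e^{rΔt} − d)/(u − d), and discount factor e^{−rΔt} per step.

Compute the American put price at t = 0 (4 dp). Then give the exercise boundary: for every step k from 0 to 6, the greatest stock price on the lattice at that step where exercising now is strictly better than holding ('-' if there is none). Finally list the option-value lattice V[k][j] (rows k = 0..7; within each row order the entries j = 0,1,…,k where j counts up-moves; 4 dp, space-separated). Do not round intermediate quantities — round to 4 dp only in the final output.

Δt=0.18771, u=1.17744, d=0.84930, q=0.47072, disc=e^(-rΔt)=0.99625
k=7 terminal: V=max(K-S,0) → 35.8399 24.6162 9.0562 0.0000 0.0000 0.0000 0.0000 0.0000
k=6: j=0 S=34.2047 intr=30.6853 cont=30.4422 V=30.6853[EX]; j=1 S=47.4198 intr=17.4702 cont=17.2270 V=17.4702[EX]; j=2 S=65.7407 intr=0.0000 cont=4.7753 V=4.7753[hold]; j=3 S=91.1400 intr=0.0000 cont=0.0000 V=0.0000[hold]; j=4 S=126.3524 intr=0.0000 cont=0.0000 V=0.0000[hold]; j=5 S=175.1693 intr=0.0000 cont=0.0000 V=0.0000[hold]; j=6 S=242.8469 intr=0.0000 cont=0.0000 V=0.0000[hold]  S*(6)=47.4198
k=5: j=0 S=40.2738 intr=24.6162 cont=24.3730 V=24.6162[EX]; j=1 S=55.8338 intr=9.0562 cont=11.4514 V=11.4514[hold]; j=2 S=77.4055 intr=0.0000 cont=2.5180 V=2.5180[hold]; j=3 S=107.3115 intr=0.0000 cont=0.0000 V=0.0000[hold]; j=4 S=148.7718 intr=0.0000 cont=0.0000 V=0.0000[hold]; j=5 S=206.2506 intr=0.0000 cont=0.0000 V=0.0000[hold]  S*(5)=40.2738
k=4: j=0 S=47.4198 intr=17.4702 cont=18.3502 V=18.3502[hold]; j=1 S=65.7407 intr=0.0000 cont=7.2191 V=7.2191[hold]; j=2 S=91.1400 intr=0.0000 cont=1.3277 V=1.3277[hold]; j=3 S=126.3524 intr=0.0000 cont=0.0000 V=0.0000[hold]; j=4 S=175.1693 intr=0.0000 cont=0.0000 V=0.0000[hold]  S*(4)=-
k=3: j=0 S=55.8338 intr=9.0562 cont=13.0615 V=13.0615[hold]; j=1 S=77.4055 intr=0.0000 cont=4.4293 V=4.4293[hold]; j=2 S=107.3115 intr=0.0000 cont=0.7001 V=0.7001[hold]; j=3 S=148.7718 intr=0.0000 cont=0.0000 V=0.0000[hold]  S*(3)=-
k=2: j=0 S=65.7407 intr=0.0000 cont=8.9644 V=8.9644[hold]; j=1 S=91.1400 intr=0.0000 cont=2.6639 V=2.6639[hold]; j=2 S=126.3524 intr=0.0000 cont=0.3692 V=0.3692[hold]  S*(2)=-
k=1: j=0 S=77.4055 intr=0.0000 cont=5.9762 V=5.9762[hold]; j=1 S=107.3115 intr=0.0000 cont=1.5778 V=1.5778[hold]  S*(1)=-
k=0: j=0 S=91.1400 intr=0.0000 cont=3.8911 V=3.8911[hold]  S*(0)=-

price = 3.8911
boundary = - - - - - 40.2738 47.4198
tree:
3.8911
5.9762 1.5778
8.9644 2.6639 0.3692
13.0615 4.4293 0.7001 0.0000
18.3502 7.2191 1.3277 0.0000 0.0000
24.6162 11.4514 2.5180 0.0000 0.0000 0.0000
30.6853 17.4702 4.7753 0.0000 0.0000 0.0000 0.0000
35.8399 24.6162 9.0562 0.0000 0.0000 0.0000 0.0000 0.0000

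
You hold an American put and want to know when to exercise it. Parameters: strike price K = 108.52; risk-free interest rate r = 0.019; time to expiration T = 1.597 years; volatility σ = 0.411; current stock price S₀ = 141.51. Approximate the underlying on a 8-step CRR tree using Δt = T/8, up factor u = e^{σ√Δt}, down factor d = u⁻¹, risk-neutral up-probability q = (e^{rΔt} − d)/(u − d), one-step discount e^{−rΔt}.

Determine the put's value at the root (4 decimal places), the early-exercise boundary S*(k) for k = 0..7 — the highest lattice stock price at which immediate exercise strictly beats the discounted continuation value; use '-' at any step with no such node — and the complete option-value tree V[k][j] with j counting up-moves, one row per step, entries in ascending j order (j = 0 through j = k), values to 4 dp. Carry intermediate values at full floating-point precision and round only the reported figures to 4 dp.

params: Δt=0.19962 u=1.20157 d=0.83224 q=0.46451 e^(-rΔt)=0.99621
t_8 payoffs: 75.9526 61.4999 40.6333 10.5065 0.0000 0.0000 0.0000 0.0000 0.0000
t_7: node(7,0) S=39.1321 payoff=69.3879 vs cont=68.9771 → 69.3879 [stop]  node(7,1) S=56.4982 payoff=52.0218 vs cont=51.6110 → 52.0218 [stop]  node(7,2) S=81.5710 payoff=26.9490 vs cont=26.5382 → 26.9490 [stop]  node(7,3) S=117.7705 payoff=0.0000 vs cont=5.6048 → 5.6048 [wait]  node(7,4) S=170.0347 payoff=0.0000 vs cont=0.0000 → 0.0000 [wait]  node(7,5) S=245.4928 payoff=0.0000 vs cont=0.0000 → 0.0000 [wait]  node(7,6) S=354.4376 payoff=0.0000 vs cont=0.0000 → 0.0000 [wait]  node(7,7) S=511.7300 payoff=0.0000 vs cont=0.0000 → 0.0000 [wait]  ⇒ S*(7)=81.5710
t_6: node(6,0) S=47.0201 payoff=61.4999 vs cont=61.0890 → 61.4999 [stop]  node(6,1) S=67.8867 payoff=40.6333 vs cont=40.2224 → 40.6333 [stop]  node(6,2) S=98.0135 payoff=10.5065 vs cont=16.9700 → 16.9700 [wait]  node(6,3) S=141.5100 payoff=0.0000 vs cont=2.9900 → 2.9900 [wait]  node(6,4) S=204.3093 payoff=0.0000 vs cont=0.0000 → 0.0000 [wait]  node(6,5) S=294.9778 payoff=0.0000 vs cont=0.0000 → 0.0000 [wait]  node(6,6) S=425.8830 payoff=0.0000 vs cont=0.0000 → 0.0000 [wait]  ⇒ S*(6)=67.8867
t_5: node(5,0) S=56.4982 payoff=52.0218 vs cont=51.6110 → 52.0218 [stop]  node(5,1) S=81.5710 payoff=26.9490 vs cont=29.5292 → 29.5292 [wait]  node(5,2) S=117.7705 payoff=0.0000 vs cont=10.4365 → 10.4365 [wait]  node(5,3) S=170.0347 payoff=0.0000 vs cont=1.5950 → 1.5950 [wait]  node(5,4) S=245.4928 payoff=0.0000 vs cont=0.0000 → 0.0000 [wait]  node(5,5) S=354.4376 payoff=0.0000 vs cont=0.0000 → 0.0000 [wait]  ⇒ S*(5)=56.4982
t_4: node(4,0) S=67.8867 payoff=40.6333 vs cont=41.4164 → 41.4164 [wait]  node(4,1) S=98.0135 payoff=10.5065 vs cont=20.5822 → 20.5822 [wait]  node(4,2) S=141.5100 payoff=0.0000 vs cont=6.3056 → 6.3056 [wait]  node(4,3) S=204.3093 payoff=0.0000 vs cont=0.8509 → 0.8509 [wait]  node(4,4) S=294.9778 payoff=0.0000 vs cont=0.0000 → 0.0000 [wait]  ⇒ S*(4)=-
t_3: node(3,0) S=81.5710 payoff=26.9490 vs cont=31.6186 → 31.6186 [wait]  node(3,1) S=117.7705 payoff=0.0000 vs cont=13.8978 → 13.8978 [wait]  node(3,2) S=170.0347 payoff=0.0000 vs cont=3.7575 → 3.7575 [wait]  node(3,3) S=245.4928 payoff=0.0000 vs cont=0.4539 → 0.4539 [wait]  ⇒ S*(3)=-
t_2: node(2,0) S=98.0135 payoff=10.5065 vs cont=23.2986 → 23.2986 [wait]  node(2,1) S=141.5100 payoff=0.0000 vs cont=9.1528 → 9.1528 [wait]  node(2,2) S=204.3093 payoff=0.0000 vs cont=2.2146 → 2.2146 [wait]  ⇒ S*(2)=-
t_1: node(1,0) S=117.7705 payoff=0.0000 vs cont=16.6644 → 16.6644 [wait]  node(1,1) S=170.0347 payoff=0.0000 vs cont=5.9075 → 5.9075 [wait]  ⇒ S*(1)=-
t_0: node(0,0) S=141.5100 payoff=0.0000 vs cont=11.6235 → 11.6235 [wait]  ⇒ S*(0)=-

price = 11.6235
boundary = - - - - - 56.4982 67.8867 81.5710
tree:
11.6235
16.6644 5.9075
23.2986 9.1528 2.2146
31.6186 13.8978 3.7575 0.4539
41.4164 20.5822 6.3056 0.8509 0.0000
52.0218 29.5292 10.4365 1.5950 0.0000 0.0000
61.4999 40.6333 16.9700 2.9900 0.0000 0.0000 0.0000
69.3879 52.0218 26.9490 5.6048 0.0000 0.0000 0.0000 0.0000
75.9526 61.4999 40.6333 10.5065 0.0000 0.0000 0.0000 0.0000 0.0000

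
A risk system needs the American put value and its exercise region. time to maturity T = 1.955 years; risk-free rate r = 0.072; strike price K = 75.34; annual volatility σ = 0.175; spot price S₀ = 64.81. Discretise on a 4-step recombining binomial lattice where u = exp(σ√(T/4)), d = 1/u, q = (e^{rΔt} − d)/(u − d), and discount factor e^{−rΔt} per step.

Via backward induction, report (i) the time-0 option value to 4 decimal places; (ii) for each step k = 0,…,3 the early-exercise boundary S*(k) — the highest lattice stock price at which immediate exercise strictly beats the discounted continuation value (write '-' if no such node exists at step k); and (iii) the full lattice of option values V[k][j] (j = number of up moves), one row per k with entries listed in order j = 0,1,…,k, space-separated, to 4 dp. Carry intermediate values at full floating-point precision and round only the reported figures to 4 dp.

price = 10.5300
boundary = 64.8100 57.3468 64.8100 57.3468
tree:
10.5300
17.9932 4.7714
24.5971 10.5300 1.4512
30.4404 17.9932 3.9091 0.0000
35.6108 24.5971 10.5300 0.0000 0.0000

Δt=0.48875, u=1.13014, d=0.88484, q=0.61546, disc=e^(-rΔt)=0.96542
k=4 terminal: V=max(K-S,0) → 35.6108 24.5971 10.5300 0.0000 0.0000
k=3: j=0 S=44.8996 intr=30.4404 cont=27.8353 V=30.4404[EX]; j=1 S=57.3468 intr=17.9932 cont=15.3881 V=17.9932[EX]; j=2 S=73.2445 intr=2.0955 cont=3.9091 V=3.9091[hold]; j=3 S=93.5495 intr=0.0000 cont=0.0000 V=0.0000[hold]  S*(3)=57.3468
k=2: j=0 S=50.7429 intr=24.5971 cont=21.9919 V=24.5971[EX]; j=1 S=64.8100 intr=10.5300 cont=9.0025 V=10.5300[EX]; j=2 S=82.7767 intr=0.0000 cont=1.4512 V=1.4512[hold]  S*(2)=64.8100
k=1: j=0 S=57.3468 intr=17.9932 cont=15.3881 V=17.9932[EX]; j=1 S=73.2445 intr=2.0955 cont=4.7714 V=4.7714[hold]  S*(1)=57.3468
k=0: j=0 S=64.8100 intr=10.5300 cont=9.5149 V=10.5300[EX]  S*(0)=64.8100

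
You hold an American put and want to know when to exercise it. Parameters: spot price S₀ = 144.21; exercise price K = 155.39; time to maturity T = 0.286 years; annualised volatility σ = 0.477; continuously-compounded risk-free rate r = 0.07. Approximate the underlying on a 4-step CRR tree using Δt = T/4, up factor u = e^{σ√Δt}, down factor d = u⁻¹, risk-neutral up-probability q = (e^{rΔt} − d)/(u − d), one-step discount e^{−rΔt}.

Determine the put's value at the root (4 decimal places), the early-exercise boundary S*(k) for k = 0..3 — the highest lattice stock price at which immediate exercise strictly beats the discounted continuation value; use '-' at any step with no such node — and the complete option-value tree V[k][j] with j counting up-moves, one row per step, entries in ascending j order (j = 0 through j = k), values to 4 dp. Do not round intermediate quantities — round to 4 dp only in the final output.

price = 20.5642
boundary = - - 111.7401 126.9411
tree:
20.5642
30.6264 10.2090
43.6499 17.2651 2.9042
57.0306 28.4489 5.6981 0.0000
68.8089 43.6499 11.1800 0.0000 0.0000

params: Δt=0.07150 u=1.13604 d=0.88025 q=0.48777 e^(-rΔt)=0.99501
t_4 payoffs: 68.8089 43.6499 11.1800 0.0000 0.0000
t_3: node(3,0) S=98.3594 payoff=57.0306 vs cont=56.2548 → 57.0306 [stop]  node(3,1) S=126.9411 payoff=28.4489 vs cont=27.6731 → 28.4489 [stop]  node(3,2) S=163.8281 payoff=0.0000 vs cont=5.6981 → 5.6981 [wait]  node(3,3) S=211.4339 payoff=0.0000 vs cont=0.0000 → 0.0000 [wait]  ⇒ S*(3)=126.9411
t_2: node(2,0) S=111.7401 payoff=43.6499 vs cont=42.8741 → 43.6499 [stop]  node(2,1) S=144.2100 payoff=11.1800 vs cont=17.2651 → 17.2651 [wait]  node(2,2) S=186.1151 payoff=0.0000 vs cont=2.9042 → 2.9042 [wait]  ⇒ S*(2)=111.7401
t_1: node(1,0) S=126.9411 payoff=28.4489 vs cont=30.6264 → 30.6264 [wait]  node(1,1) S=163.8281 payoff=0.0000 vs cont=10.2090 → 10.2090 [wait]  ⇒ S*(1)=-
t_0: node(0,0) S=144.2100 payoff=11.1800 vs cont=20.5642 → 20.5642 [wait]  ⇒ S*(0)=-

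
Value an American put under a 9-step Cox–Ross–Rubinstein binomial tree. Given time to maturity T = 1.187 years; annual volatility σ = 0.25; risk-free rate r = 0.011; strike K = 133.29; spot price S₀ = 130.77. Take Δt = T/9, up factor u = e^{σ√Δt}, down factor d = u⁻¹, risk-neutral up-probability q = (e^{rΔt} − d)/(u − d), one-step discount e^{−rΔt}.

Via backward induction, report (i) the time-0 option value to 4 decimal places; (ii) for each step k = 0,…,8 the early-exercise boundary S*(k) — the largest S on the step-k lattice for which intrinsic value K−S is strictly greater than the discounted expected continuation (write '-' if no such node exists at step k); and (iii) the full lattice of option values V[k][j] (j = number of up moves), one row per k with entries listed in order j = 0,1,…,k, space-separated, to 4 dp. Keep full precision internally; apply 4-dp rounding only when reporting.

Δt=0.13189  u=1.09504  d=0.91321  q=0.48530  discount=0.99855
step 9 (expiry): payoffs max(K−S,0) = 75.5287 64.0277 50.2366 33.6996 13.8698 0.0000 0.0000 0.0000 0.0000 0.0000
step 8: (k=8,j=0): S=63.2509, (K−S)⁺=70.0391, hold=69.8458 ⇒ V=70.0391 exercise | (k=8,j=1): S=75.8450, (K−S)⁺=57.4450, hold=57.2517 ⇒ V=57.4450 exercise | (k=8,j=2): S=90.9468, (K−S)⁺=42.3432, hold=42.1499 ⇒ V=42.3432 exercise | (k=8,j=3): S=109.0556, (K−S)⁺=24.2344, hold=24.0412 ⇒ V=24.2344 exercise | (k=8,j=4): S=130.7700, (K−S)⁺=2.5200, hold=7.1284 ⇒ V=7.1284 continue | (k=8,j=5): S=156.8081, (K−S)⁺=0.0000, hold=0.0000 ⇒ V=0.0000 continue | (k=8,j=6): S=188.0307, (K−S)⁺=0.0000, hold=0.0000 ⇒ V=0.0000 continue | (k=8,j=7): S=225.4701, (K−S)⁺=0.0000, hold=0.0000 ⇒ V=0.0000 continue | (k=8,j=8): S=270.3643, (K−S)⁺=0.0000, hold=0.0000 ⇒ V=0.0000 continue  boundary S*=109.0556
step 7: (k=7,j=0): S=69.2623, (K−S)⁺=64.0277, hold=63.8344 ⇒ V=64.0277 exercise | (k=7,j=1): S=83.0534, (K−S)⁺=50.2366, hold=50.0434 ⇒ V=50.2366 exercise | (k=7,j=2): S=99.5904, (K−S)⁺=33.6996, hold=33.5063 ⇒ V=33.6996 exercise | (k=7,j=3): S=119.4202, (K−S)⁺=13.8698, hold=15.9097 ⇒ V=15.9097 continue | (k=7,j=4): S=143.1984, (K−S)⁺=0.0000, hold=3.6636 ⇒ V=3.6636 continue | (k=7,j=5): S=171.7112, (K−S)⁺=0.0000, hold=0.0000 ⇒ V=0.0000 continue | (k=7,j=6): S=205.9012, (K−S)⁺=0.0000, hold=0.0000 ⇒ V=0.0000 continue | (k=7,j=7): S=246.8989, (K−S)⁺=0.0000, hold=0.0000 ⇒ V=0.0000 continue  boundary S*=99.5904
step 6: (k=6,j=0): S=75.8450, (K−S)⁺=57.4450, hold=57.2517 ⇒ V=57.4450 exercise | (k=6,j=1): S=90.9468, (K−S)⁺=42.3432, hold=42.1499 ⇒ V=42.3432 exercise | (k=6,j=2): S=109.0556, (K−S)⁺=24.2344, hold=25.0298 ⇒ V=25.0298 continue | (k=6,j=3): S=130.7700, (K−S)⁺=2.5200, hold=9.9522 ⇒ V=9.9522 continue | (k=6,j=4): S=156.8081, (K−S)⁺=0.0000, hold=1.8829 ⇒ V=1.8829 continue | (k=6,j=5): S=188.0307, (K−S)⁺=0.0000, hold=0.0000 ⇒ V=0.0000 continue | (k=6,j=6): S=225.4701, (K−S)⁺=0.0000, hold=0.0000 ⇒ V=0.0000 continue  boundary S*=90.9468
step 5: (k=5,j=0): S=83.0534, (K−S)⁺=50.2366, hold=50.0434 ⇒ V=50.2366 exercise | (k=5,j=1): S=99.5904, (K−S)⁺=33.6996, hold=33.8917 ⇒ V=33.8917 continue | (k=5,j=2): S=119.4202, (K−S)⁺=13.8698, hold=17.6869 ⇒ V=17.6869 continue | (k=5,j=3): S=143.1984, (K−S)⁺=0.0000, hold=6.0274 ⇒ V=6.0274 continue | (k=5,j=4): S=171.7112, (K−S)⁺=0.0000, hold=0.9677 ⇒ V=0.9677 continue | (k=5,j=5): S=205.9012, (K−S)⁺=0.0000, hold=0.0000 ⇒ V=0.0000 continue  boundary S*=83.0534
step 4: (k=4,j=0): S=90.9468, (K−S)⁺=42.3432, hold=42.2431 ⇒ V=42.3432 exercise | (k=4,j=1): S=109.0556, (K−S)⁺=24.2344, hold=25.9898 ⇒ V=25.9898 continue | (k=4,j=2): S=130.7700, (K−S)⁺=2.5200, hold=12.0111 ⇒ V=12.0111 continue | (k=4,j=3): S=156.8081, (K−S)⁺=0.0000, hold=3.5668 ⇒ V=3.5668 continue | (k=4,j=4): S=188.0307, (K−S)⁺=0.0000, hold=0.4974 ⇒ V=0.4974 continue  boundary S*=90.9468
step 3: (k=3,j=0): S=99.5904, (K−S)⁺=33.6996, hold=34.3570 ⇒ V=34.3570 continue | (k=3,j=1): S=119.4202, (K−S)⁺=13.8698, hold=19.1781 ⇒ V=19.1781 continue | (k=3,j=2): S=143.1984, (K−S)⁺=0.0000, hold=7.9016 ⇒ V=7.9016 continue | (k=3,j=3): S=171.7112, (K−S)⁺=0.0000, hold=2.0742 ⇒ V=2.0742 continue  boundary S*=-
step 2: (k=2,j=0): S=109.0556, (K−S)⁺=24.2344, hold=26.9515 ⇒ V=26.9515 continue | (k=2,j=1): S=130.7700, (K−S)⁺=2.5200, hold=13.6857 ⇒ V=13.6857 continue | (k=2,j=2): S=156.8081, (K−S)⁺=0.0000, hold=5.0662 ⇒ V=5.0662 continue  boundary S*=-
step 1: (k=1,j=0): S=119.4202, (K−S)⁺=13.8698, hold=20.4838 ⇒ V=20.4838 continue | (k=1,j=1): S=143.1984, (K−S)⁺=0.0000, hold=9.4888 ⇒ V=9.4888 continue  boundary S*=-
step 0: (k=0,j=0): S=130.7700, (K−S)⁺=2.5200, hold=15.1260 ⇒ V=15.1260 continue  boundary S*=-

price = 15.1260
boundary = - - - - 90.9468 83.0534 90.9468 99.5904 109.0556
tree:
15.1260
20.4838 9.4888
26.9515 13.6857 5.0662
34.3570 19.1781 7.9016 2.0742
42.3432 25.9898 12.0111 3.5668 0.4974
50.2366 33.8917 17.6869 6.0274 0.9677 0.0000
57.4450 42.3432 25.0298 9.9522 1.8829 0.0000 0.0000
64.0277 50.2366 33.6996 15.9097 3.6636 0.0000 0.0000 0.0000
70.0391 57.4450 42.3432 24.2344 7.1284 0.0000 0.0000 0.0000 0.0000
75.5287 64.0277 50.2366 33.6996 13.8698 0.0000 0.0000 0.0000 0.0000 0.0000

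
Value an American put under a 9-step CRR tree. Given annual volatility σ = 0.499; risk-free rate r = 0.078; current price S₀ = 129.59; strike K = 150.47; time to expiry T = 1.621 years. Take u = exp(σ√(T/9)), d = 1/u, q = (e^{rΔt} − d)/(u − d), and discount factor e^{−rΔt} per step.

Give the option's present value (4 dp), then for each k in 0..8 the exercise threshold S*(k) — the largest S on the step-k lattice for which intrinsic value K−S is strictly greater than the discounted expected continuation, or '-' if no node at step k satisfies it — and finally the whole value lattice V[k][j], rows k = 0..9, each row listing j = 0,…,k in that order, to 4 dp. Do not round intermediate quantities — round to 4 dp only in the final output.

Δt=0.18011, u=1.23587, d=0.80915, q=0.48041, disc=e^(-rΔt)=0.98605
k=9 terminal: V=max(K-S,0) → 131.2025 121.0415 105.5218 81.8176 45.6125 0.0000 0.0000 0.0000 0.0000 0.0000
k=8: j=0 S=23.8120 intr=126.6580 cont=124.5588 V=126.6580[EX]; j=1 S=36.3697 intr=114.1003 cont=112.0011 V=114.1003[EX]; j=2 S=55.5500 intr=94.9200 cont=92.8209 V=94.9200[EX]; j=3 S=84.8453 intr=65.6247 cont=63.5256 V=65.6247[EX]; j=4 S=129.5900 intr=20.8800 cont=23.3692 V=23.3692[hold]; j=5 S=197.9317 intr=0.0000 cont=0.0000 V=0.0000[hold]; j=6 S=302.3145 intr=0.0000 cont=0.0000 V=0.0000[hold]; j=7 S=461.7457 intr=0.0000 cont=0.0000 V=0.0000[hold]; j=8 S=705.2557 intr=0.0000 cont=0.0000 V=0.0000[hold]  S*(8)=84.8453
k=7: j=0 S=29.4285 intr=121.0415 cont=118.9424 V=121.0415[EX]; j=1 S=44.9482 intr=105.5218 cont=103.4227 V=105.5218[EX]; j=2 S=68.6524 intr=81.8176 cont=79.7185 V=81.8176[EX]; j=3 S=104.8575 intr=45.6125 cont=44.6925 V=45.6125[EX]; j=4 S=160.1561 intr=0.0000 cont=11.9731 V=11.9731[hold]; j=5 S=244.6173 intr=0.0000 cont=0.0000 V=0.0000[hold]; j=6 S=373.6207 intr=0.0000 cont=0.0000 V=0.0000[hold]; j=7 S=570.6564 intr=0.0000 cont=0.0000 V=0.0000[hold]  S*(7)=104.8575
k=6: j=0 S=36.3697 intr=114.1003 cont=112.0011 V=114.1003[EX]; j=1 S=55.5500 intr=94.9200 cont=92.8209 V=94.9200[EX]; j=2 S=84.8453 intr=65.6247 cont=63.5256 V=65.6247[EX]; j=3 S=129.5900 intr=20.8800 cont=29.0409 V=29.0409[hold]; j=4 S=197.9317 intr=0.0000 cont=6.1343 V=6.1343[hold]; j=5 S=302.3145 intr=0.0000 cont=0.0000 V=0.0000[hold]; j=6 S=461.7457 intr=0.0000 cont=0.0000 V=0.0000[hold]  S*(6)=84.8453
k=5: j=0 S=44.9482 intr=105.5218 cont=103.4227 V=105.5218[EX]; j=1 S=68.6524 intr=81.8176 cont=79.7185 V=81.8176[EX]; j=2 S=104.8575 intr=45.6125 cont=47.3792 V=47.3792[hold]; j=3 S=160.1561 intr=0.0000 cont=17.7848 V=17.7848[hold]; j=4 S=244.6173 intr=0.0000 cont=3.1429 V=3.1429[hold]; j=5 S=373.6207 intr=0.0000 cont=0.0000 V=0.0000[hold]  S*(5)=68.6524
k=4: j=0 S=55.5500 intr=94.9200 cont=92.8209 V=94.9200[EX]; j=1 S=84.8453 intr=65.6247 cont=64.3625 V=65.6247[EX]; j=2 S=129.5900 intr=20.8800 cont=32.6992 V=32.6992[hold]; j=3 S=197.9317 intr=0.0000 cont=10.6007 V=10.6007[hold]; j=4 S=302.3145 intr=0.0000 cont=1.6102 V=1.6102[hold]  S*(4)=84.8453
k=3: j=0 S=68.6524 intr=81.8176 cont=79.7185 V=81.8176[EX]; j=1 S=104.8575 intr=45.6125 cont=49.1122 V=49.1122[hold]; j=2 S=160.1561 intr=0.0000 cont=21.7748 V=21.7748[hold]; j=3 S=244.6173 intr=0.0000 cont=6.1940 V=6.1940[hold]  S*(3)=68.6524
k=2: j=0 S=84.8453 intr=65.6247 cont=65.1834 V=65.6247[EX]; j=1 S=129.5900 intr=20.8800 cont=35.4772 V=35.4772[hold]; j=2 S=197.9317 intr=0.0000 cont=14.0903 V=14.0903[hold]  S*(2)=84.8453
k=1: j=0 S=104.8575 intr=45.6125 cont=50.4281 V=50.4281[hold]; j=1 S=160.1561 intr=0.0000 cont=24.8511 V=24.8511[hold]  S*(1)=-
k=0: j=0 S=129.5900 intr=20.8800 cont=37.6086 V=37.6086[hold]  S*(0)=-

price = 37.6086
boundary = - - 84.8453 68.6524 84.8453 68.6524 84.8453 104.8575 84.8453
tree:
37.6086
50.4281 24.8511
65.6247 35.4772 14.0903
81.8176 49.1122 21.7748 6.1940
94.9200 65.6247 32.6992 10.6007 1.6102
105.5218 81.8176 47.3792 17.7848 3.1429 0.0000
114.1003 94.9200 65.6247 29.0409 6.1343 0.0000 0.0000
121.0415 105.5218 81.8176 45.6125 11.9731 0.0000 0.0000 0.0000
126.6580 114.1003 94.9200 65.6247 23.3692 0.0000 0.0000 0.0000 0.0000
131.2025 121.0415 105.5218 81.8176 45.6125 0.0000 0.0000 0.0000 0.0000 0.0000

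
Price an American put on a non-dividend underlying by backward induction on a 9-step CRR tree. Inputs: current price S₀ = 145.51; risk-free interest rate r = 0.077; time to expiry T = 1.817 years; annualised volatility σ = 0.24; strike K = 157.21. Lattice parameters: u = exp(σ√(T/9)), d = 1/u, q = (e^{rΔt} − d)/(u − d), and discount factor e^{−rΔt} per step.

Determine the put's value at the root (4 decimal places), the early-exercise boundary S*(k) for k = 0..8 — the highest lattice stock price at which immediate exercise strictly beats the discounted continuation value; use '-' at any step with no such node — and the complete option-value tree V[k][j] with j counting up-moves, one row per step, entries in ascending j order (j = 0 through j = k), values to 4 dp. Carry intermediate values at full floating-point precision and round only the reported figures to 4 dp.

Δt=0.20189  u=1.11387  d=0.89777  q=0.54557  discount=0.98457
step 9 (expiry): payoffs max(K−S,0) = 102.0790 88.8091 72.3451 51.9184 26.5749 0.0000 0.0000 0.0000 0.0000 0.0000
step 8: (k=8,j=0): S=61.4086, (K−S)⁺=95.8014, hold=93.3764 ⇒ V=95.8014 exercise | (k=8,j=1): S=76.1895, (K−S)⁺=81.0205, hold=78.5955 ⇒ V=81.0205 exercise | (k=8,j=2): S=94.5281, (K−S)⁺=62.6819, hold=60.2569 ⇒ V=62.6819 exercise | (k=8,j=3): S=117.2808, (K−S)⁺=39.9292, hold=37.5042 ⇒ V=39.9292 exercise | (k=8,j=4): S=145.5100, (K−S)⁺=11.7000, hold=11.8902 ⇒ V=11.8902 continue | (k=8,j=5): S=180.5339, (K−S)⁺=0.0000, hold=0.0000 ⇒ V=0.0000 continue | (k=8,j=6): S=223.9880, (K−S)⁺=0.0000, hold=0.0000 ⇒ V=0.0000 continue | (k=8,j=7): S=277.9014, (K−S)⁺=0.0000, hold=0.0000 ⇒ V=0.0000 continue | (k=8,j=8): S=344.7916, (K−S)⁺=0.0000, hold=0.0000 ⇒ V=0.0000 continue  boundary S*=117.2808
step 7: (k=7,j=0): S=68.4009, (K−S)⁺=88.8091, hold=86.3841 ⇒ V=88.8091 exercise | (k=7,j=1): S=84.8649, (K−S)⁺=72.3451, hold=69.9201 ⇒ V=72.3451 exercise | (k=7,j=2): S=105.2916, (K−S)⁺=51.9184, hold=49.4934 ⇒ V=51.9184 exercise | (k=7,j=3): S=130.6351, (K−S)⁺=26.5749, hold=24.2521 ⇒ V=26.5749 exercise | (k=7,j=4): S=162.0787, (K−S)⁺=0.0000, hold=5.3199 ⇒ V=5.3199 continue | (k=7,j=5): S=201.0906, (K−S)⁺=0.0000, hold=0.0000 ⇒ V=0.0000 continue | (k=7,j=6): S=249.4926, (K−S)⁺=0.0000, hold=0.0000 ⇒ V=0.0000 continue | (k=7,j=7): S=309.5449, (K−S)⁺=0.0000, hold=0.0000 ⇒ V=0.0000 continue  boundary S*=130.6351
step 6: (k=6,j=0): S=76.1895, (K−S)⁺=81.0205, hold=78.5955 ⇒ V=81.0205 exercise | (k=6,j=1): S=94.5281, (K−S)⁺=62.6819, hold=60.2569 ⇒ V=62.6819 exercise | (k=6,j=2): S=117.2808, (K−S)⁺=39.9292, hold=37.5042 ⇒ V=39.9292 exercise | (k=6,j=3): S=145.5100, (K−S)⁺=11.7000, hold=14.7478 ⇒ V=14.7478 continue | (k=6,j=4): S=180.5339, (K−S)⁺=0.0000, hold=2.3803 ⇒ V=2.3803 continue | (k=6,j=5): S=223.9880, (K−S)⁺=0.0000, hold=0.0000 ⇒ V=0.0000 continue | (k=6,j=6): S=277.9014, (K−S)⁺=0.0000, hold=0.0000 ⇒ V=0.0000 continue  boundary S*=117.2808
step 5: (k=5,j=0): S=84.8649, (K−S)⁺=72.3451, hold=69.9201 ⇒ V=72.3451 exercise | (k=5,j=1): S=105.2916, (K−S)⁺=51.9184, hold=49.4934 ⇒ V=51.9184 exercise | (k=5,j=2): S=130.6351, (K−S)⁺=26.5749, hold=25.7871 ⇒ V=26.5749 exercise | (k=5,j=3): S=162.0787, (K−S)⁺=0.0000, hold=7.8771 ⇒ V=7.8771 continue | (k=5,j=4): S=201.0906, (K−S)⁺=0.0000, hold=1.0650 ⇒ V=1.0650 continue | (k=5,j=5): S=249.4926, (K−S)⁺=0.0000, hold=0.0000 ⇒ V=0.0000 continue  boundary S*=130.6351
step 4: (k=4,j=0): S=94.5281, (K−S)⁺=62.6819, hold=60.2569 ⇒ V=62.6819 exercise | (k=4,j=1): S=117.2808, (K−S)⁺=39.9292, hold=37.5042 ⇒ V=39.9292 exercise | (k=4,j=2): S=145.5100, (K−S)⁺=11.7000, hold=16.1214 ⇒ V=16.1214 continue | (k=4,j=3): S=180.5339, (K−S)⁺=0.0000, hold=4.0964 ⇒ V=4.0964 continue | (k=4,j=4): S=223.9880, (K−S)⁺=0.0000, hold=0.4765 ⇒ V=0.4765 continue  boundary S*=117.2808
step 3: (k=3,j=0): S=105.2916, (K−S)⁺=51.9184, hold=49.4934 ⇒ V=51.9184 exercise | (k=3,j=1): S=130.6351, (K−S)⁺=26.5749, hold=26.5249 ⇒ V=26.5749 exercise | (k=3,j=2): S=162.0787, (K−S)⁺=0.0000, hold=9.4135 ⇒ V=9.4135 continue | (k=3,j=3): S=201.0906, (K−S)⁺=0.0000, hold=2.0888 ⇒ V=2.0888 continue  boundary S*=130.6351
step 2: (k=2,j=0): S=117.2808, (K−S)⁺=39.9292, hold=37.5042 ⇒ V=39.9292 exercise | (k=2,j=1): S=145.5100, (K−S)⁺=11.7000, hold=16.9467 ⇒ V=16.9467 continue | (k=2,j=2): S=180.5339, (K−S)⁺=0.0000, hold=5.3338 ⇒ V=5.3338 continue  boundary S*=117.2808
step 1: (k=1,j=0): S=130.6351, (K−S)⁺=26.5749, hold=26.9682 ⇒ V=26.9682 continue | (k=1,j=1): S=162.0787, (K−S)⁺=0.0000, hold=10.4474 ⇒ V=10.4474 continue  boundary S*=-
step 0: (k=0,j=0): S=145.5100, (K−S)⁺=11.7000, hold=17.6780 ⇒ V=17.6780 continue  boundary S*=-

price = 17.6780
boundary = - - 117.2808 130.6351 117.2808 130.6351 117.2808 130.6351 117.2808
tree:
17.6780
26.9682 10.4474
39.9292 16.9467 5.3338
51.9184 26.5749 9.4135 2.0888
62.6819 39.9292 16.1214 4.0964 0.4765
72.3451 51.9184 26.5749 7.8771 1.0650 0.0000
81.0205 62.6819 39.9292 14.7478 2.3803 0.0000 0.0000
88.8091 72.3451 51.9184 26.5749 5.3199 0.0000 0.0000 0.0000
95.8014 81.0205 62.6819 39.9292 11.8902 0.0000 0.0000 0.0000 0.0000
102.0790 88.8091 72.3451 51.9184 26.5749 0.0000 0.0000 0.0000 0.0000 0.0000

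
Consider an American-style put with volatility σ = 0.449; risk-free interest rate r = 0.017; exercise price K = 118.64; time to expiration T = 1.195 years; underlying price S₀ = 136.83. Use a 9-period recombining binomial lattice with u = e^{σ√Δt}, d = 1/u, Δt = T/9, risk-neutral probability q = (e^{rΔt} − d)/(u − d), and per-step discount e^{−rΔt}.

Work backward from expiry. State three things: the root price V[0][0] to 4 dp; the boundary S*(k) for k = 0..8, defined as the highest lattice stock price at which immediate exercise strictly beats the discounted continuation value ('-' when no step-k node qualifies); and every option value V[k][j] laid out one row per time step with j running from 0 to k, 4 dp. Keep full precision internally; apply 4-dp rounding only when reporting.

Δt=0.13278  u=1.17775  d=0.84907  q=0.46606  discount=0.99775
step 9 (expiry): payoffs max(K−S,0) = 87.2574 75.1091 58.2580 34.8838 2.4613 0.0000 0.0000 0.0000 0.0000 0.0000
step 8: (k=8,j=0): S=36.9609, (K−S)⁺=81.6791, hold=81.4116 ⇒ V=81.6791 exercise | (k=8,j=1): S=51.2687, (K−S)⁺=67.3713, hold=67.1038 ⇒ V=67.3713 exercise | (k=8,j=2): S=71.1152, (K−S)⁺=47.5248, hold=47.2573 ⇒ V=47.5248 exercise | (k=8,j=3): S=98.6442, (K−S)⁺=19.9958, hold=19.7283 ⇒ V=19.9958 exercise | (k=8,j=4): S=136.8300, (K−S)⁺=0.0000, hold=1.3112 ⇒ V=1.3112 continue | (k=8,j=5): S=189.7977, (K−S)⁺=0.0000, hold=0.0000 ⇒ V=0.0000 continue | (k=8,j=6): S=263.2695, (K−S)⁺=0.0000, hold=0.0000 ⇒ V=0.0000 continue | (k=8,j=7): S=365.1826, (K−S)⁺=0.0000, hold=0.0000 ⇒ V=0.0000 continue | (k=8,j=8): S=506.5469, (K−S)⁺=0.0000, hold=0.0000 ⇒ V=0.0000 continue  boundary S*=98.6442
step 7: (k=7,j=0): S=43.5309, (K−S)⁺=75.1091, hold=74.8416 ⇒ V=75.1091 exercise | (k=7,j=1): S=60.3820, (K−S)⁺=58.2580, hold=57.9905 ⇒ V=58.2580 exercise | (k=7,j=2): S=83.7562, (K−S)⁺=34.8838, hold=34.6163 ⇒ V=34.8838 exercise | (k=7,j=3): S=116.1787, (K−S)⁺=2.4613, hold=11.2621 ⇒ V=11.2621 continue | (k=7,j=4): S=161.1522, (K−S)⁺=0.0000, hold=0.6985 ⇒ V=0.6985 continue | (k=7,j=5): S=223.5351, (K−S)⁺=0.0000, hold=0.0000 ⇒ V=0.0000 continue | (k=7,j=6): S=310.0668, (K−S)⁺=0.0000, hold=0.0000 ⇒ V=0.0000 continue | (k=7,j=7): S=430.0954, (K−S)⁺=0.0000, hold=0.0000 ⇒ V=0.0000 continue  boundary S*=83.7562
step 6: (k=6,j=0): S=51.2687, (K−S)⁺=67.3713, hold=67.1038 ⇒ V=67.3713 exercise | (k=6,j=1): S=71.1152, (K−S)⁺=47.5248, hold=47.2573 ⇒ V=47.5248 exercise | (k=6,j=2): S=98.6442, (K−S)⁺=19.9958, hold=23.8208 ⇒ V=23.8208 continue | (k=6,j=3): S=136.8300, (K−S)⁺=0.0000, hold=6.3245 ⇒ V=6.3245 continue | (k=6,j=4): S=189.7977, (K−S)⁺=0.0000, hold=0.3721 ⇒ V=0.3721 continue | (k=6,j=5): S=263.2695, (K−S)⁺=0.0000, hold=0.0000 ⇒ V=0.0000 continue | (k=6,j=6): S=365.1826, (K−S)⁺=0.0000, hold=0.0000 ⇒ V=0.0000 continue  boundary S*=71.1152
step 5: (k=5,j=0): S=60.3820, (K−S)⁺=58.2580, hold=57.9905 ⇒ V=58.2580 exercise | (k=5,j=1): S=83.7562, (K−S)⁺=34.8838, hold=36.3950 ⇒ V=36.3950 continue | (k=5,j=2): S=116.1787, (K−S)⁺=2.4613, hold=15.6311 ⇒ V=15.6311 continue | (k=5,j=3): S=161.1522, (K−S)⁺=0.0000, hold=3.5423 ⇒ V=3.5423 continue | (k=5,j=4): S=223.5351, (K−S)⁺=0.0000, hold=0.1982 ⇒ V=0.1982 continue | (k=5,j=5): S=310.0668, (K−S)⁺=0.0000, hold=0.0000 ⇒ V=0.0000 continue  boundary S*=60.3820
step 4: (k=4,j=0): S=71.1152, (K−S)⁺=47.5248, hold=47.9601 ⇒ V=47.9601 continue | (k=4,j=1): S=98.6442, (K−S)⁺=19.9958, hold=26.6574 ⇒ V=26.6574 continue | (k=4,j=2): S=136.8300, (K−S)⁺=0.0000, hold=9.9744 ⇒ V=9.9744 continue | (k=4,j=3): S=189.7977, (K−S)⁺=0.0000, hold=1.9793 ⇒ V=1.9793 continue | (k=4,j=4): S=263.2695, (K−S)⁺=0.0000, hold=0.1056 ⇒ V=0.1056 continue  boundary S*=-
step 3: (k=3,j=0): S=83.7562, (K−S)⁺=34.8838, hold=37.9459 ⇒ V=37.9459 continue | (k=3,j=1): S=116.1787, (K−S)⁺=2.4613, hold=18.8395 ⇒ V=18.8395 continue | (k=3,j=2): S=161.1522, (K−S)⁺=0.0000, hold=6.2341 ⇒ V=6.2341 continue | (k=3,j=3): S=223.5351, (K−S)⁺=0.0000, hold=1.1035 ⇒ V=1.1035 continue  boundary S*=-
step 2: (k=2,j=0): S=98.6442, (K−S)⁺=19.9958, hold=28.9756 ⇒ V=28.9756 continue | (k=2,j=1): S=136.8300, (K−S)⁺=0.0000, hold=12.9353 ⇒ V=12.9353 continue | (k=2,j=2): S=189.7977, (K−S)⁺=0.0000, hold=3.8343 ⇒ V=3.8343 continue  boundary S*=-
step 1: (k=1,j=0): S=116.1787, (K−S)⁺=2.4613, hold=21.4514 ⇒ V=21.4514 continue | (k=1,j=1): S=161.1522, (K−S)⁺=0.0000, hold=8.6741 ⇒ V=8.6741 continue  boundary S*=-
step 0: (k=0,j=0): S=136.8300, (K−S)⁺=0.0000, hold=15.4614 ⇒ V=15.4614 continue  boundary S*=-

price = 15.4614
boundary = - - - - - 60.3820 71.1152 83.7562 98.6442
tree:
15.4614
21.4514 8.6741
28.9756 12.9353 3.8343
37.9459 18.8395 6.2341 1.1035
47.9601 26.6574 9.9744 1.9793 0.1056
58.2580 36.3950 15.6311 3.5423 0.1982 0.0000
67.3713 47.5248 23.8208 6.3245 0.3721 0.0000 0.0000
75.1091 58.2580 34.8838 11.2621 0.6985 0.0000 0.0000 0.0000
81.6791 67.3713 47.5248 19.9958 1.3112 0.0000 0.0000 0.0000 0.0000
87.2574 75.1091 58.2580 34.8838 2.4613 0.0000 0.0000 0.0000 0.0000 0.0000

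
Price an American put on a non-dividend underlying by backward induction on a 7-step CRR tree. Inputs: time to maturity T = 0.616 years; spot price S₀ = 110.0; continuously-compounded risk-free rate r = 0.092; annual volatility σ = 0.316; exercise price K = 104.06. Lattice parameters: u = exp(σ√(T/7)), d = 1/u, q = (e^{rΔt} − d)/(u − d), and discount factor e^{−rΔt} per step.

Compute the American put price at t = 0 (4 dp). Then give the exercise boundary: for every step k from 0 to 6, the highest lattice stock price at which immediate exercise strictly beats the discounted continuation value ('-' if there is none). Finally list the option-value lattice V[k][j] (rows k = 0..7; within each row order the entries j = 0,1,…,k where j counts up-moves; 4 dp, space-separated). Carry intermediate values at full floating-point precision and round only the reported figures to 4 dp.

price = 6.0518
boundary = - - - 83.0347 75.6046 83.0347 91.1949
tree:
6.0518
9.4795 2.9808
14.3888 5.0938 1.0760
21.0253 8.4847 2.0419 0.2008
28.4554 13.6673 3.8310 0.4216 0.0000
35.2206 21.0253 7.0856 0.8852 0.0000 0.0000
41.3804 28.4554 12.8651 1.8588 0.0000 0.0000 0.0000
46.9891 35.2206 21.0253 3.9029 0.0000 0.0000 0.0000 0.0000

params: Δt=0.08800 u=1.09827 d=0.91052 q=0.51988 e^(-rΔt)=0.99194
t_7 payoffs: 46.9891 35.2206 21.0253 3.9029 0.0000 0.0000 0.0000 0.0000
t_6: node(6,0) S=62.6796 payoff=41.3804 vs cont=40.5413 → 41.3804 [stop]  node(6,1) S=75.6046 payoff=28.4554 vs cont=27.6163 → 28.4554 [stop]  node(6,2) S=91.1949 payoff=12.8651 vs cont=12.0260 → 12.8651 [stop]  node(6,3) S=110.0000 payoff=0.0000 vs cont=1.8588 → 1.8588 [wait]  node(6,4) S=132.6829 payoff=0.0000 vs cont=0.0000 → 0.0000 [wait]  node(6,5) S=160.0431 payoff=0.0000 vs cont=0.0000 → 0.0000 [wait]  node(6,6) S=193.0453 payoff=0.0000 vs cont=0.0000 → 0.0000 [wait]  ⇒ S*(6)=91.1949
t_5: node(5,0) S=68.8394 payoff=35.2206 vs cont=34.3815 → 35.2206 [stop]  node(5,1) S=83.0347 payoff=21.0253 vs cont=20.1863 → 21.0253 [stop]  node(5,2) S=100.1571 payoff=3.9029 vs cont=7.0856 → 7.0856 [wait]  node(5,3) S=120.8102 payoff=0.0000 vs cont=0.8852 → 0.8852 [wait]  node(5,4) S=145.7223 payoff=0.0000 vs cont=0.0000 → 0.0000 [wait]  node(5,5) S=175.7714 payoff=0.0000 vs cont=0.0000 → 0.0000 [wait]  ⇒ S*(5)=83.0347
t_4: node(4,0) S=75.6046 payoff=28.4554 vs cont=27.6163 → 28.4554 [stop]  node(4,1) S=91.1949 payoff=12.8651 vs cont=13.6673 → 13.6673 [wait]  node(4,2) S=110.0000 payoff=0.0000 vs cont=3.8310 → 3.8310 [wait]  node(4,3) S=132.6829 payoff=0.0000 vs cont=0.4216 → 0.4216 [wait]  node(4,4) S=160.0431 payoff=0.0000 vs cont=0.0000 → 0.0000 [wait]  ⇒ S*(4)=75.6046
t_3: node(3,0) S=83.0347 payoff=21.0253 vs cont=20.5999 → 21.0253 [stop]  node(3,1) S=100.1571 payoff=3.9029 vs cont=8.4847 → 8.4847 [wait]  node(3,2) S=120.8102 payoff=0.0000 vs cont=2.0419 → 2.0419 [wait]  node(3,3) S=145.7223 payoff=0.0000 vs cont=0.2008 → 0.2008 [wait]  ⇒ S*(3)=83.0347
t_2: node(2,0) S=91.1949 payoff=12.8651 vs cont=14.3888 → 14.3888 [wait]  node(2,1) S=110.0000 payoff=0.0000 vs cont=5.0938 → 5.0938 [wait]  node(2,2) S=132.6829 payoff=0.0000 vs cont=1.0760 → 1.0760 [wait]  ⇒ S*(2)=-
t_1: node(1,0) S=100.1571 payoff=3.9029 vs cont=9.4795 → 9.4795 [wait]  node(1,1) S=120.8102 payoff=0.0000 vs cont=2.9808 → 2.9808 [wait]  ⇒ S*(1)=-
t_0: node(0,0) S=110.0000 payoff=0.0000 vs cont=6.0518 → 6.0518 [wait]  ⇒ S*(0)=-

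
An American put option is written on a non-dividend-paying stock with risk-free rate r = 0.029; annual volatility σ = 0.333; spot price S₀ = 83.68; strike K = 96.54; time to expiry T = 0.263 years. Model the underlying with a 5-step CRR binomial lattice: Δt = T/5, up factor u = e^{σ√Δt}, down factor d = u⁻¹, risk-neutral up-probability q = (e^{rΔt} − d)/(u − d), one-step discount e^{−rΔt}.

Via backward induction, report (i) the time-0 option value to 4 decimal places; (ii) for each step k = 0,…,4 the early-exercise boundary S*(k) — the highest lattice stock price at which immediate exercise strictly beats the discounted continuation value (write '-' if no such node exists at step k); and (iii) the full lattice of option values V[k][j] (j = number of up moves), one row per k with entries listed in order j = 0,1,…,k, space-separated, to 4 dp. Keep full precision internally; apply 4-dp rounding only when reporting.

params: Δt=0.05260 u=1.07936 d=0.92647 q=0.49090 e^(-rΔt)=0.99848
t_5 payoffs: 39.4210 29.9947 19.0129 6.2188 0.0000 0.0000
t_4: node(4,0) S=61.6523 payoff=34.8877 vs cont=34.7406 → 34.8877 [stop]  node(4,1) S=71.8266 payoff=24.7134 vs cont=24.5662 → 24.7134 [stop]  node(4,2) S=83.6800 payoff=12.8600 vs cont=12.7129 → 12.8600 [stop]  node(4,3) S=97.4895 payoff=0.0000 vs cont=3.1611 → 3.1611 [wait]  node(4,4) S=113.5780 payoff=0.0000 vs cont=0.0000 → 0.0000 [wait]  ⇒ S*(4)=83.6800
t_3: node(3,0) S=66.5453 payoff=29.9947 vs cont=29.8476 → 29.9947 [stop]  node(3,1) S=77.5271 payoff=19.0129 vs cont=18.8658 → 19.0129 [stop]  node(3,2) S=90.3212 payoff=6.2188 vs cont=8.0865 → 8.0865 [wait]  node(3,3) S=105.2268 payoff=0.0000 vs cont=1.6069 → 1.6069 [wait]  ⇒ S*(3)=77.5271
t_2: node(2,0) S=71.8266 payoff=24.7134 vs cont=24.5662 → 24.7134 [stop]  node(2,1) S=83.6800 payoff=12.8600 vs cont=13.6283 → 13.6283 [wait]  node(2,2) S=97.4895 payoff=0.0000 vs cont=4.8982 → 4.8982 [wait]  ⇒ S*(2)=71.8266
t_1: node(1,0) S=77.5271 payoff=19.0129 vs cont=19.2423 → 19.2423 [wait]  node(1,1) S=90.3212 payoff=6.2188 vs cont=9.3284 → 9.3284 [wait]  ⇒ S*(1)=-
t_0: node(0,0) S=83.6800 payoff=12.8600 vs cont=14.3537 → 14.3537 [wait]  ⇒ S*(0)=-

price = 14.3537
boundary = - - 71.8266 77.5271 83.6800
tree:
14.3537
19.2423 9.3284
24.7134 13.6283 4.8982
29.9947 19.0129 8.0865 1.6069
34.8877 24.7134 12.8600 3.1611 0.0000
39.4210 29.9947 19.0129 6.2188 0.0000 0.0000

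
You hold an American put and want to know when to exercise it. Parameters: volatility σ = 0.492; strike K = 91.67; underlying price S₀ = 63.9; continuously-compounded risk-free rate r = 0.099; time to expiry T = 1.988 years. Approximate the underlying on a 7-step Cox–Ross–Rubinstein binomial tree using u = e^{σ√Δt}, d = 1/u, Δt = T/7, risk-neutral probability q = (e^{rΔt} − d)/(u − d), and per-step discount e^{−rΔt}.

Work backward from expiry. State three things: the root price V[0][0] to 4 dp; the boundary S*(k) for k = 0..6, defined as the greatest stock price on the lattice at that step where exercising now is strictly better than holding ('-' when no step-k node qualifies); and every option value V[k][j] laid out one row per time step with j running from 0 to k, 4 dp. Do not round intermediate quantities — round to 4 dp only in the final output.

price = 30.8029
boundary = - 49.1622 37.8235 49.1622 37.8235 49.1622 63.9000
tree:
30.8029
42.5078 20.3486
53.8465 29.9128 11.5252
62.5701 42.5078 18.4749 4.9232
69.2817 53.8465 28.6625 8.8895 1.0590
74.4453 62.5701 42.5078 15.8430 2.1298 0.0000
78.4180 69.2817 53.8465 27.7700 4.2832 0.0000 0.0000
81.4744 74.4453 62.5701 42.5078 8.6141 0.0000 0.0000 0.0000

params: Δt=0.28400 u=1.29978 d=0.76936 q=0.48858 e^(-rΔt)=0.97228
t_7 payoffs: 81.4744 74.4453 62.5701 42.5078 8.6141 0.0000 0.0000 0.0000
t_6: node(6,0) S=13.2520 payoff=78.4180 vs cont=75.8765 → 78.4180 [stop]  node(6,1) S=22.3883 payoff=69.2817 vs cont=66.7402 → 69.2817 [stop]  node(6,2) S=37.8235 payoff=53.8465 vs cont=51.3050 → 53.8465 [stop]  node(6,3) S=63.9000 payoff=27.7700 vs cont=25.2285 → 27.7700 [stop]  node(6,4) S=107.9544 payoff=0.0000 vs cont=4.2832 → 4.2832 [wait]  node(6,5) S=182.3812 payoff=0.0000 vs cont=0.0000 → 0.0000 [wait]  node(6,6) S=308.1199 payoff=0.0000 vs cont=0.0000 → 0.0000 [wait]  ⇒ S*(6)=63.9000
t_5: node(5,0) S=17.2247 payoff=74.4453 vs cont=71.9038 → 74.4453 [stop]  node(5,1) S=29.0999 payoff=62.5701 vs cont=60.0286 → 62.5701 [stop]  node(5,2) S=49.1622 payoff=42.5078 vs cont=39.9663 → 42.5078 [stop]  node(5,3) S=83.0559 payoff=8.6141 vs cont=15.8430 → 15.8430 [wait]  node(5,4) S=140.3170 payoff=0.0000 vs cont=2.1298 → 2.1298 [wait]  node(5,5) S=237.0554 payoff=0.0000 vs cont=0.0000 → 0.0000 [wait]  ⇒ S*(5)=49.1622
t_4: node(4,0) S=22.3883 payoff=69.2817 vs cont=66.7402 → 69.2817 [stop]  node(4,1) S=37.8235 payoff=53.8465 vs cont=51.3050 → 53.8465 [stop]  node(4,2) S=63.9000 payoff=27.7700 vs cont=28.6625 → 28.6625 [wait]  node(4,3) S=107.9544 payoff=0.0000 vs cont=8.8895 → 8.8895 [wait]  node(4,4) S=182.3812 payoff=0.0000 vs cont=1.0590 → 1.0590 [wait]  ⇒ S*(4)=37.8235
t_3: node(3,0) S=29.0999 payoff=62.5701 vs cont=60.0286 → 62.5701 [stop]  node(3,1) S=49.1622 payoff=42.5078 vs cont=40.3903 → 42.5078 [stop]  node(3,2) S=83.0559 payoff=8.6141 vs cont=18.4749 → 18.4749 [wait]  node(3,3) S=140.3170 payoff=0.0000 vs cont=4.9232 → 4.9232 [wait]  ⇒ S*(3)=49.1622
t_2: node(2,0) S=37.8235 payoff=53.8465 vs cont=51.3050 → 53.8465 [stop]  node(2,1) S=63.9000 payoff=27.7700 vs cont=29.9128 → 29.9128 [wait]  node(2,2) S=107.9544 payoff=0.0000 vs cont=11.5252 → 11.5252 [wait]  ⇒ S*(2)=37.8235
t_1: node(1,0) S=49.1622 payoff=42.5078 vs cont=40.9842 → 42.5078 [stop]  node(1,1) S=83.0559 payoff=8.6141 vs cont=20.3486 → 20.3486 [wait]  ⇒ S*(1)=49.1622
t_0: node(0,0) S=63.9000 payoff=27.7700 vs cont=30.8029 → 30.8029 [wait]  ⇒ S*(0)=-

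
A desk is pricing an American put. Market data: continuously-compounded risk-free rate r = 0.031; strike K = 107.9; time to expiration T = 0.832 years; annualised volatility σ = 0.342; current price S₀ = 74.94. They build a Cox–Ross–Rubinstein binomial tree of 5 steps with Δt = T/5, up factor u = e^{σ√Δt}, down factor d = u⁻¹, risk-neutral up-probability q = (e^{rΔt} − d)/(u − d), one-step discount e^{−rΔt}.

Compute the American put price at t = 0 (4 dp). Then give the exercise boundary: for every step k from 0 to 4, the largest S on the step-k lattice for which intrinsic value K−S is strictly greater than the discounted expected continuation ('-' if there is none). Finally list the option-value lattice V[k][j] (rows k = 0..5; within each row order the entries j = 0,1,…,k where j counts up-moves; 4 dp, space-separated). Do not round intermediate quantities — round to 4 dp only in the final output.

Δt=0.16640  u=1.14971  d=0.86979  q=0.48365  discount=0.99485
step 5 (expiry): payoffs max(K−S,0) = 70.5945 58.5884 42.7183 21.7408 0.0000 0.0000
step 4: (k=4,j=0): S=42.8905, (K−S)⁺=65.0095, hold=64.4543 ⇒ V=65.0095 exercise | (k=4,j=1): S=56.6941, (K−S)⁺=51.2059, hold=50.6508 ⇒ V=51.2059 exercise | (k=4,j=2): S=74.9400, (K−S)⁺=32.9600, hold=32.4048 ⇒ V=32.9600 exercise | (k=4,j=3): S=99.0581, (K−S)⁺=8.8419, hold=11.1680 ⇒ V=11.1680 continue | (k=4,j=4): S=130.9381, (K−S)⁺=0.0000, hold=0.0000 ⇒ V=0.0000 continue  boundary S*=74.9400
step 3: (k=3,j=0): S=49.3116, (K−S)⁺=58.5884, hold=58.0332 ⇒ V=58.5884 exercise | (k=3,j=1): S=65.1817, (K−S)⁺=42.7183, hold=42.1632 ⇒ V=42.7183 exercise | (k=3,j=2): S=86.1592, (K−S)⁺=21.7408, hold=22.3048 ⇒ V=22.3048 continue | (k=3,j=3): S=113.8880, (K−S)⁺=0.0000, hold=5.7369 ⇒ V=5.7369 continue  boundary S*=65.1817
step 2: (k=2,j=0): S=56.6941, (K−S)⁺=51.2059, hold=50.6508 ⇒ V=51.2059 exercise | (k=2,j=1): S=74.9400, (K−S)⁺=32.9600, hold=32.6762 ⇒ V=32.9600 exercise | (k=2,j=2): S=99.0581, (K−S)⁺=8.8419, hold=14.2181 ⇒ V=14.2181 continue  boundary S*=74.9400
step 1: (k=1,j=0): S=65.1817, (K−S)⁺=42.7183, hold=42.1632 ⇒ V=42.7183 exercise | (k=1,j=1): S=86.1592, (K−S)⁺=21.7408, hold=23.7725 ⇒ V=23.7725 continue  boundary S*=65.1817
step 0: (k=0,j=0): S=74.9400, (K−S)⁺=32.9600, hold=33.3824 ⇒ V=33.3824 continue  boundary S*=-

price = 33.3824
boundary = - 65.1817 74.9400 65.1817 74.9400
tree:
33.3824
42.7183 23.7725
51.2059 32.9600 14.2181
58.5884 42.7183 22.3048 5.7369
65.0095 51.2059 32.9600 11.1680 0.0000
70.5945 58.5884 42.7183 21.7408 0.0000 0.0000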